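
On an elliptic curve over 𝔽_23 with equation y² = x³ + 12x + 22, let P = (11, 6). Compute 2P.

tangent at (11, 6): λ = (3·11² + 12)/(2·6) ≡ 7/12. 12⁻¹ ≡ 2 (mod 23), so λ ≡ 7·2 ≡ 14.
  x = λ² - 11 - 11 = 196 - 22 ≡ 13; y = λ·(11 - 13) - 6 ≡ 12. → (13, 12)

(13, 12)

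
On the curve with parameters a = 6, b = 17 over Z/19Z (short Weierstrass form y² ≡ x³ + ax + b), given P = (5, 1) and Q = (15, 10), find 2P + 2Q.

(5, 18)

First 2P:
Repeated addition: build up to 2P.
2P: tangent at (5, 1): λ = (3·5² + 6)/(2·1) ≡ 5/2. 2⁻¹ ≡ 10 (mod 19), so λ ≡ 5·10 ≡ 12.
  x = λ² - 5 - 5 = 144 - 10 ≡ 1; y = λ·(5 - 1) - 1 ≡ 9. → (1, 9)
2P = (1, 9).
Next 2Q:
Repeated addition: build up to 2Q.
2Q: tangent at (15, 10): λ = (3·15² + 6)/(2·10) ≡ 16/1. 1⁻¹ ≡ 1 (mod 19), so λ ≡ 16·1 ≡ 16.
  x = λ² - 15 - 15 = 256 - 30 ≡ 17; y = λ·(15 - 17) - 10 ≡ 15. → (17, 15)
2Q = (17, 15).
Finally 2P + 2Q:
(1, 9) + (17, 15). λ = (15 - 9)/(17 - 1) ≡ 6/16 mod 19. 16⁻¹ ≡ 6 (mod 19), so λ ≡ 17.
  x = λ² - 1 - 17 = 289 - 18 ≡ 5; y = λ·(1 - 5) - 9 ≡ 18. → (5, 18)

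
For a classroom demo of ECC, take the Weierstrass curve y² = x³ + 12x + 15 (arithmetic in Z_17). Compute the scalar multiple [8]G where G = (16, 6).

(11, 4)

Double-and-add on 8 = (1000)₂. Start with G = (16, 6) for the leading 1-bit.
double: tangent at (16, 6): λ = (3·16² + 12)/(2·6) ≡ 15/12. 12⁻¹ ≡ 10 (mod 17), so λ ≡ 15·10 ≡ 14.
  x = λ² - 16 - 16 = 196 - 32 ≡ 11; y = λ·(16 - 11) - 6 ≡ 13. → (11, 13)
double: tangent at (11, 13): λ = (3·11² + 12)/(2·13) ≡ 1/9. 9⁻¹ ≡ 2 (mod 17), so λ ≡ 1·2 ≡ 2.
  x = λ² - 11 - 11 = 4 - 22 ≡ 16; y = λ·(11 - 16) - 13 ≡ 11. → (16, 11)
double: tangent at (16, 11): λ = (3·16² + 12)/(2·11) ≡ 15/5. 5⁻¹ ≡ 7 (mod 17) since 5·7 = 35 ≡ 1, so λ ≡ 15·7 ≡ 3.
  x = λ² - 16 - 16 = 9 - 32 ≡ 11; y = λ·(16 - 11) - 11 ≡ 4. → (11, 4)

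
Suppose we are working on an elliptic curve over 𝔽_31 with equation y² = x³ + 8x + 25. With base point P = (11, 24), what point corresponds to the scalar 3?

Repeated addition: build up to 3P.
2P: tangent at (11, 24): λ = (3·11² + 8)/(2·24) ≡ 30/17. 17⁻¹ ≡ 11 (mod 31) since 17·11 = 187 ≡ 1, so λ ≡ 30·11 ≡ 20.
  x = λ² - 11 - 11 = 400 - 22 ≡ 6; y = λ·(11 - 6) - 24 ≡ 14. → (6, 14)
3P: (6, 14) + (11, 24). λ = (24 - 14)/(11 - 6) ≡ 10/5 mod 31. 5⁻¹ ≡ 25 (mod 31), so λ ≡ 2.
  x = λ² - 6 - 11 = 4 - 17 ≡ 18; y = λ·(6 - 18) - 14 ≡ 24. → (18, 24)

(18, 24)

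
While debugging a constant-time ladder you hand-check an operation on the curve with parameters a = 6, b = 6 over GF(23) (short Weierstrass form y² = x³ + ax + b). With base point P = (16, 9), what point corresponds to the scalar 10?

(0, 11)

Double-and-add on 10 = (1010)₂. Start with P = (16, 9) for the leading 1-bit.
double: tangent at (16, 9): λ = (3·16² + 6)/(2·9) ≡ 15/18. 18⁻¹ ≡ 9 (mod 23), so λ ≡ 15·9 ≡ 20.
  x = λ² - 16 - 16 = 400 - 32 ≡ 0; y = λ·(16 - 0) - 9 ≡ 12. → (0, 12)
double: tangent at (0, 12): λ = (3·0² + 6)/(2·12) ≡ 6/1. 1⁻¹ ≡ 1 (mod 23) since 1·1 = 1 ≡ 1, so λ ≡ 6·1 ≡ 6.
  x = λ² - 0 - 0 = 36 - 0 ≡ 13; y = λ·(0 - 13) - 12 ≡ 2. → (13, 2)
add P: (13, 2) + (16, 9). λ = (9 - 2)/(16 - 13) ≡ 7/3 mod 23. 3⁻¹ ≡ 8 (mod 23) since 3·8 = 24 ≡ 1, so λ ≡ 10.
  x = λ² - 13 - 16 = 100 - 29 ≡ 2; y = λ·(13 - 2) - 2 ≡ 16. → (2, 16)
double: tangent at (2, 16): λ = (3·2² + 6)/(2·16) ≡ 18/9. 9⁻¹ ≡ 18 (mod 23), so λ ≡ 18·18 ≡ 2.
  x = λ² - 2 - 2 = 4 - 4 ≡ 0; y = λ·(2 - 0) - 16 ≡ 11. → (0, 11)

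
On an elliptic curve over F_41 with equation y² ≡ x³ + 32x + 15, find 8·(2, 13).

Write Q = (2, 13).
Repeated addition: build up to 8Q.
2Q: tangent at (2, 13): λ = (3·2² + 32)/(2·13) ≡ 3/26. 26⁻¹ ≡ 30 (mod 41), so λ ≡ 3·30 ≡ 8.
  x = λ² - 2 - 2 = 64 - 4 ≡ 19; y = λ·(2 - 19) - 13 ≡ 15. → (19, 15)
3Q: (19, 15) + (2, 13). λ = (13 - 15)/(2 - 19) ≡ 39/24 mod 41. 24⁻¹ ≡ 12 (mod 41) since 24·12 = 288 ≡ 1, so λ ≡ 17.
  x = λ² - 19 - 2 = 289 - 21 ≡ 22; y = λ·(19 - 22) - 15 ≡ 16. → (22, 16)
4Q: (22, 16) + (2, 13). λ = (13 - 16)/(2 - 22) ≡ 38/21 mod 41. 21⁻¹ ≡ 2 (mod 41) since 21·2 = 42 ≡ 1, so λ ≡ 35.
  x = λ² - 22 - 2 = 1225 - 24 ≡ 12; y = λ·(22 - 12) - 16 ≡ 6. → (12, 6)
5Q: (12, 6) + (2, 13). λ = (13 - 6)/(2 - 12) ≡ 7/31 mod 41. 31⁻¹ ≡ 4 (mod 41), so λ ≡ 28.
  x = λ² - 12 - 2 = 784 - 14 ≡ 32; y = λ·(12 - 32) - 6 ≡ 8. → (32, 8)
6Q: (32, 8) + (2, 13). λ = (13 - 8)/(2 - 32) ≡ 5/11 mod 41. 11⁻¹ ≡ 15 (mod 41), so λ ≡ 34.
  x = λ² - 32 - 2 = 1156 - 34 ≡ 15; y = λ·(32 - 15) - 8 ≡ 37. → (15, 37)
7Q: (15, 37) + (2, 13). λ = (13 - 37)/(2 - 15) ≡ 17/28 mod 41. 28⁻¹ ≡ 22 (mod 41) since 28·22 = 616 ≡ 1, so λ ≡ 5.
  x = λ² - 15 - 2 = 25 - 17 ≡ 8; y = λ·(15 - 8) - 37 ≡ 39. → (8, 39)
8Q: (8, 39) + (2, 13). λ = (13 - 39)/(2 - 8) ≡ 15/35 mod 41. 35⁻¹ ≡ 34 (mod 41) since 35·34 = 1190 ≡ 1, so λ ≡ 18.
  x = λ² - 8 - 2 = 324 - 10 ≡ 27; y = λ·(8 - 27) - 39 ≡ 29. → (27, 29)

(27, 29)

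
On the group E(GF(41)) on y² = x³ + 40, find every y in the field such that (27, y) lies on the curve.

17, 24

x³ + 0x + 40 = 19723 ≡ 2 (mod 41).
Square roots of 2 mod 41: 17 and 24 (since 17² = 289 ≡ 2).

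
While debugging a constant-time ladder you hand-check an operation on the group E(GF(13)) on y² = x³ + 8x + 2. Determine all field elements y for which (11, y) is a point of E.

x³ + 8x + 2 = 1421 ≡ 4 (mod 13).
Square roots of 4 mod 13: 2 and 11 (since 2² = 4 ≡ 4).

2, 11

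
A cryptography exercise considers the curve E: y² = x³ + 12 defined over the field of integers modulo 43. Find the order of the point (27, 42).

2P: tangent at (27, 42): λ = (3·27² + 0)/(2·42) ≡ 37/41. 41⁻¹ ≡ 21 (mod 43), so λ ≡ 37·21 ≡ 3.
  x = λ² - 27 - 27 = 9 - 54 ≡ 41; y = λ·(27 - 41) - 42 ≡ 2. → (41, 2)
3P: (41, 2) + (27, 42). λ = (42 - 2)/(27 - 41) ≡ 40/29 mod 43. 29⁻¹ ≡ 3 (mod 43) since 29·3 = 87 ≡ 1, so λ ≡ 34.
  x = λ² - 41 - 27 = 1156 - 68 ≡ 13; y = λ·(41 - 13) - 2 ≡ 4. → (13, 4)
4P: (13, 4) + (27, 42). λ = (42 - 4)/(27 - 13) ≡ 38/14 mod 43. 14⁻¹ ≡ 40 (mod 43), so λ ≡ 15.
  x = λ² - 13 - 27 = 225 - 40 ≡ 13; y = λ·(13 - 13) - 4 ≡ 39. → (13, 39)
5P: (13, 39) + (27, 42). λ = (42 - 39)/(27 - 13) ≡ 3/14 mod 43. 14⁻¹ ≡ 40 (mod 43), so λ ≡ 34.
  x = λ² - 13 - 27 = 1156 - 40 ≡ 41; y = λ·(13 - 41) - 39 ≡ 41. → (41, 41)
6P: (41, 41) + (27, 42). λ = (42 - 41)/(27 - 41) ≡ 1/29 mod 43. 29⁻¹ ≡ 3 (mod 43) since 29·3 = 87 ≡ 1, so λ ≡ 3.
  x = λ² - 41 - 27 = 9 - 68 ≡ 27; y = λ·(41 - 27) - 41 ≡ 1. → (27, 1)
7P: (27, 1) + (27, 42): same x and y₁ ≡ -y₂, so the sum is the point at infinity.
7P = the point at infinity, so the order is 7.

7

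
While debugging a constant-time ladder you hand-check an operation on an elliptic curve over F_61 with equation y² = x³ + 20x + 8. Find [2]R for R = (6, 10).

tangent at (6, 10): λ = (3·6² + 20)/(2·10) ≡ 6/20. 20⁻¹ ≡ 58 (mod 61) since 20·58 = 1160 ≡ 1, so λ ≡ 6·58 ≡ 43.
  x = λ² - 6 - 6 = 1849 - 12 ≡ 7; y = λ·(6 - 7) - 10 ≡ 8. → (7, 8)

(7, 8)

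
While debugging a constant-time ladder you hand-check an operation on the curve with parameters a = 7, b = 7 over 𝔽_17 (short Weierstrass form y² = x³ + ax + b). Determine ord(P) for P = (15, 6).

2P: tangent at (15, 6): λ = (3·15² + 7)/(2·6) ≡ 2/12. 12⁻¹ ≡ 10 (mod 17) since 12·10 = 120 ≡ 1, so λ ≡ 2·10 ≡ 3.
  x = λ² - 15 - 15 = 9 - 30 ≡ 13; y = λ·(15 - 13) - 6 ≡ 0. → (13, 0)
3P: (13, 0) + (15, 6). λ = (6 - 0)/(15 - 13) ≡ 6/2 mod 17. 2⁻¹ ≡ 9 (mod 17) since 2·9 = 18 ≡ 1, so λ ≡ 3.
  x = λ² - 13 - 15 = 9 - 28 ≡ 15; y = λ·(13 - 15) - 0 ≡ 11. → (15, 11)
4P: (15, 11) + (15, 6): same x and y₁ ≡ -y₂, so the sum is ∞.
4P = ∞, so the order is 4.

4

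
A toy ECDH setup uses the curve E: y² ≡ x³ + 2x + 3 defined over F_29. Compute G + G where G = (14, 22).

(24, 10)

tangent at (14, 22): λ = (3·14² + 2)/(2·22) ≡ 10/15. 15⁻¹ ≡ 2 (mod 29), so λ ≡ 10·2 ≡ 20.
  x = λ² - 14 - 14 = 400 - 28 ≡ 24; y = λ·(14 - 24) - 22 ≡ 10. → (24, 10)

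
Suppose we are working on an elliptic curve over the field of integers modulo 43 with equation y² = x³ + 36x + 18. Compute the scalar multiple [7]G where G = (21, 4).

(21, 39)

Double-and-add on 7 = (111)₂. Start with G = (21, 4) for the leading 1-bit.
double: tangent at (21, 4): λ = (3·21² + 36)/(2·4) ≡ 26/8. 8⁻¹ ≡ 27 (mod 43), so λ ≡ 26·27 ≡ 14.
  x = λ² - 21 - 21 = 196 - 42 ≡ 25; y = λ·(21 - 25) - 4 ≡ 26. → (25, 26)
add G: (25, 26) + (21, 4). λ = (4 - 26)/(21 - 25) ≡ 21/39 mod 43. 39⁻¹ ≡ 32 (mod 43) since 39·32 = 1248 ≡ 1, so λ ≡ 27.
  x = λ² - 25 - 21 = 729 - 46 ≡ 38; y = λ·(25 - 38) - 26 ≡ 10. → (38, 10)
double: tangent at (38, 10): λ = (3·38² + 36)/(2·10) ≡ 25/20. 20⁻¹ ≡ 28 (mod 43), so λ ≡ 25·28 ≡ 12.
  x = λ² - 38 - 38 = 144 - 76 ≡ 25; y = λ·(38 - 25) - 10 ≡ 17. → (25, 17)
add G: (25, 17) + (21, 4). λ = (4 - 17)/(21 - 25) ≡ 30/39 mod 43. 39⁻¹ ≡ 32 (mod 43) since 39·32 = 1248 ≡ 1, so λ ≡ 14.
  x = λ² - 25 - 21 = 196 - 46 ≡ 21; y = λ·(25 - 21) - 17 ≡ 39. → (21, 39)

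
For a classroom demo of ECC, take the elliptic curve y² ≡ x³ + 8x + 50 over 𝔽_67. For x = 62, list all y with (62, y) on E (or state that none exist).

32, 35

x³ + 8x + 50 = 238874 ≡ 19 (mod 67).
Square roots of 19 mod 67: 32 and 35 (since 32² = 1024 ≡ 19).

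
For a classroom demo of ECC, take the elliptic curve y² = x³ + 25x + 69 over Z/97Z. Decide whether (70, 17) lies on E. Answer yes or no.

y² = 17² ≡ 95; x³ + 25x + 69 = 344819 ≡ 81 (mod 97). 95 ≠ 81.

no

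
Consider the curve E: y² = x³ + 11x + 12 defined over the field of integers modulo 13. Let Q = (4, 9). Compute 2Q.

(8, 1)

tangent at (4, 9): λ = (3·4² + 11)/(2·9) ≡ 7/5. 5⁻¹ ≡ 8 (mod 13), so λ ≡ 7·8 ≡ 4.
  x = λ² - 4 - 4 = 16 - 8 ≡ 8; y = λ·(4 - 8) - 9 ≡ 1. → (8, 1)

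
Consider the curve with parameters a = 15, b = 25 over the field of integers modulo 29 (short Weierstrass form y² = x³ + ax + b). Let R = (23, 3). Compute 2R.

tangent at (23, 3): λ = (3·23² + 15)/(2·3) ≡ 7/6. 6⁻¹ ≡ 5 (mod 29) since 6·5 = 30 ≡ 1, so λ ≡ 7·5 ≡ 6.
  x = λ² - 23 - 23 = 36 - 46 ≡ 19; y = λ·(23 - 19) - 3 ≡ 21. → (19, 21)

(19, 21)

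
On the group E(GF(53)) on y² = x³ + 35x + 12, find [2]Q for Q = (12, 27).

tangent at (12, 27): λ = (3·12² + 35)/(2·27) ≡ 43/1. 1⁻¹ ≡ 1 (mod 53) since 1·1 = 1 ≡ 1, so λ ≡ 43·1 ≡ 43.
  x = λ² - 12 - 12 = 1849 - 24 ≡ 23; y = λ·(12 - 23) - 27 ≡ 30. → (23, 30)

(23, 30)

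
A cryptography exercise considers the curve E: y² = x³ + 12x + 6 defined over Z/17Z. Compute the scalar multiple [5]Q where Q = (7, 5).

Double-and-add on 5 = (101)₂. Start with Q = (7, 5) for the leading 1-bit.
double: tangent at (7, 5): λ = (3·7² + 12)/(2·5) ≡ 6/10. 10⁻¹ ≡ 12 (mod 17), so λ ≡ 6·12 ≡ 4.
  x = λ² - 7 - 7 = 16 - 14 ≡ 2; y = λ·(7 - 2) - 5 ≡ 15. → (2, 15)
double: tangent at (2, 15): λ = (3·2² + 12)/(2·15) ≡ 7/13. 13⁻¹ ≡ 4 (mod 17), so λ ≡ 7·4 ≡ 11.
  x = λ² - 2 - 2 = 121 - 4 ≡ 15; y = λ·(2 - 15) - 15 ≡ 12. → (15, 12)
add Q: (15, 12) + (7, 5). λ = (5 - 12)/(7 - 15) ≡ 10/9 mod 17. 9⁻¹ ≡ 2 (mod 17), so λ ≡ 3.
  x = λ² - 15 - 7 = 9 - 22 ≡ 4; y = λ·(15 - 4) - 12 ≡ 4. → (4, 4)

(4, 4)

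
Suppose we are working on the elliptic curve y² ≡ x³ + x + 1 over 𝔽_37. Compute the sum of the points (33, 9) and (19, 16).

(13, 18)

(33, 9) + (19, 16). λ = (16 - 9)/(19 - 33) ≡ 7/23 mod 37. 23⁻¹ ≡ 29 (mod 37) since 23·29 = 667 ≡ 1, so λ ≡ 18.
  x = λ² - 33 - 19 = 324 - 52 ≡ 13; y = λ·(33 - 13) - 9 ≡ 18. → (13, 18)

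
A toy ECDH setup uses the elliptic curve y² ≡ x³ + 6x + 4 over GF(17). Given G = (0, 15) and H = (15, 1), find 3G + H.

First 3G:
Repeated addition: build up to 3G.
2G: tangent at (0, 15): λ = (3·0² + 6)/(2·15) ≡ 6/13. 13⁻¹ ≡ 4 (mod 17), so λ ≡ 6·4 ≡ 7.
  x = λ² - 0 - 0 = 49 - 0 ≡ 15; y = λ·(0 - 15) - 15 ≡ 16. → (15, 16)
3G: (15, 16) + (0, 15). λ = (15 - 16)/(0 - 15) ≡ 16/2 mod 17. 2⁻¹ ≡ 9 (mod 17) since 2·9 = 18 ≡ 1, so λ ≡ 8.
  x = λ² - 15 - 0 = 64 - 15 ≡ 15; y = λ·(15 - 15) - 16 ≡ 1. → (15, 1)
3G = (15, 1).
Finally 3G + H:
tangent at (15, 1): λ = (3·15² + 6)/(2·1) ≡ 1/2. 2⁻¹ ≡ 9 (mod 17) since 2·9 = 18 ≡ 1, so λ ≡ 1·9 ≡ 9.
  x = λ² - 15 - 15 = 81 - 30 ≡ 0; y = λ·(15 - 0) - 1 ≡ 15. → (0, 15)

(0, 15)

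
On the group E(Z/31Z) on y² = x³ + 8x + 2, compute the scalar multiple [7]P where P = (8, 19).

(16, 14)

Repeated addition: build up to 7P.
2P: tangent at (8, 19): λ = (3·8² + 8)/(2·19) ≡ 14/7. 7⁻¹ ≡ 9 (mod 31), so λ ≡ 14·9 ≡ 2.
  x = λ² - 8 - 8 = 4 - 16 ≡ 19; y = λ·(8 - 19) - 19 ≡ 21. → (19, 21)
3P: (19, 21) + (8, 19). λ = (19 - 21)/(8 - 19) ≡ 29/20 mod 31. 20⁻¹ ≡ 14 (mod 31), so λ ≡ 3.
  x = λ² - 19 - 8 = 9 - 27 ≡ 13; y = λ·(19 - 13) - 21 ≡ 28. → (13, 28)
4P: (13, 28) + (8, 19). λ = (19 - 28)/(8 - 13) ≡ 22/26 mod 31. 26⁻¹ ≡ 6 (mod 31), so λ ≡ 8.
  x = λ² - 13 - 8 = 64 - 21 ≡ 12; y = λ·(13 - 12) - 28 ≡ 11. → (12, 11)
5P: (12, 11) + (8, 19). λ = (19 - 11)/(8 - 12) ≡ 8/27 mod 31. 27⁻¹ ≡ 23 (mod 31), so λ ≡ 29.
  x = λ² - 12 - 8 = 841 - 20 ≡ 15; y = λ·(12 - 15) - 11 ≡ 26. → (15, 26)
6P: (15, 26) + (8, 19). λ = (19 - 26)/(8 - 15) ≡ 24/24 mod 31. 24⁻¹ ≡ 22 (mod 31) since 24·22 = 528 ≡ 1, so λ ≡ 1.
  x = λ² - 15 - 8 = 1 - 23 ≡ 9; y = λ·(15 - 9) - 26 ≡ 11. → (9, 11)
7P: (9, 11) + (8, 19). λ = (19 - 11)/(8 - 9) ≡ 8/30 mod 31. 30⁻¹ ≡ 30 (mod 31), so λ ≡ 23.
  x = λ² - 9 - 8 = 529 - 17 ≡ 16; y = λ·(9 - 16) - 11 ≡ 14. → (16, 14)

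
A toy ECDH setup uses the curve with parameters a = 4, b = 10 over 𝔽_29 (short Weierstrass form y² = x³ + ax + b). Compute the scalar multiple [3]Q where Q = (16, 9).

(15, 20)

Repeated addition: build up to 3Q.
2Q: tangent at (16, 9): λ = (3·16² + 4)/(2·9) ≡ 18/18. 18⁻¹ ≡ 21 (mod 29) since 18·21 = 378 ≡ 1, so λ ≡ 18·21 ≡ 1.
  x = λ² - 16 - 16 = 1 - 32 ≡ 27; y = λ·(16 - 27) - 9 ≡ 9. → (27, 9)
3Q: (27, 9) + (16, 9). λ = (9 - 9)/(16 - 27) ≡ 0/18 mod 29. 18⁻¹ ≡ 21 (mod 29), so λ ≡ 0.
  x = λ² - 27 - 16 = 0 - 43 ≡ 15; y = λ·(27 - 15) - 9 ≡ 20. → (15, 20)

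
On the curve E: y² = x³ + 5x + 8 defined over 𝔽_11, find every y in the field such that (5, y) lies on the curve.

2, 9

x³ + 5x + 8 = 158 ≡ 4 (mod 11).
Square roots of 4 mod 11: 2 and 9 (since 2² = 4 ≡ 4).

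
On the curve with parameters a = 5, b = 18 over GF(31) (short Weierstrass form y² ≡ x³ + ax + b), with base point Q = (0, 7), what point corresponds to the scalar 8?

(18, 9)

Repeated addition: build up to 8Q.
2Q: tangent at (0, 7): λ = (3·0² + 5)/(2·7) ≡ 5/14. 14⁻¹ ≡ 20 (mod 31) since 14·20 = 280 ≡ 1, so λ ≡ 5·20 ≡ 7.
  x = λ² - 0 - 0 = 49 - 0 ≡ 18; y = λ·(0 - 18) - 7 ≡ 22. → (18, 22)
3Q: (18, 22) + (0, 7). λ = (7 - 22)/(0 - 18) ≡ 16/13 mod 31. 13⁻¹ ≡ 12 (mod 31) since 13·12 = 156 ≡ 1, so λ ≡ 6.
  x = λ² - 18 - 0 = 36 - 18 ≡ 18; y = λ·(18 - 18) - 22 ≡ 9. → (18, 9)
4Q: (18, 9) + (0, 7). λ = (7 - 9)/(0 - 18) ≡ 29/13 mod 31. 13⁻¹ ≡ 12 (mod 31), so λ ≡ 7.
  x = λ² - 18 - 0 = 49 - 18 ≡ 0; y = λ·(18 - 0) - 9 ≡ 24. → (0, 24)
5Q: (0, 24) + (0, 7): same x and y₁ ≡ -y₂, so the sum is the point at infinity.
6Q: the point at infinity + (0, 7) = (0, 7) (identity).
7Q: tangent at (0, 7): λ = (3·0² + 5)/(2·7) ≡ 5/14. 14⁻¹ ≡ 20 (mod 31), so λ ≡ 5·20 ≡ 7.
  x = λ² - 0 - 0 = 49 - 0 ≡ 18; y = λ·(0 - 18) - 7 ≡ 22. → (18, 22)
8Q: (18, 22) + (0, 7). λ = (7 - 22)/(0 - 18) ≡ 16/13 mod 31. 13⁻¹ ≡ 12 (mod 31), so λ ≡ 6.
  x = λ² - 18 - 0 = 36 - 18 ≡ 18; y = λ·(18 - 18) - 22 ≡ 9. → (18, 9)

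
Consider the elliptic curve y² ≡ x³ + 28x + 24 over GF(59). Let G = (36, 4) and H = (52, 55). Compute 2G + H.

(57, 14)

First 2G:
Repeated addition: build up to 2G.
2G: tangent at (36, 4): λ = (3·36² + 28)/(2·4) ≡ 22/8. 8⁻¹ ≡ 37 (mod 59), so λ ≡ 22·37 ≡ 47.
  x = λ² - 36 - 36 = 2209 - 72 ≡ 13; y = λ·(36 - 13) - 4 ≡ 15. → (13, 15)
2G = (13, 15).
Finally 2G + H:
(13, 15) + (52, 55). λ = (55 - 15)/(52 - 13) ≡ 40/39 mod 59. 39⁻¹ ≡ 56 (mod 59), so λ ≡ 57.
  x = λ² - 13 - 52 = 3249 - 65 ≡ 57; y = λ·(13 - 57) - 15 ≡ 14. → (57, 14)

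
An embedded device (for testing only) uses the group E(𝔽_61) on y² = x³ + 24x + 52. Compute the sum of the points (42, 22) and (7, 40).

(28, 44)

(42, 22) + (7, 40). λ = (40 - 22)/(7 - 42) ≡ 18/26 mod 61. 26⁻¹ ≡ 54 (mod 61), so λ ≡ 57.
  x = λ² - 42 - 7 = 3249 - 49 ≡ 28; y = λ·(42 - 28) - 22 ≡ 44. → (28, 44)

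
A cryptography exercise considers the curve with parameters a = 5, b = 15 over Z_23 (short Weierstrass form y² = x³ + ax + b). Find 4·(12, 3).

Write G = (12, 3).
Double-and-add on 4 = (100)₂. Start with G = (12, 3) for the leading 1-bit.
double: tangent at (12, 3): λ = (3·12² + 5)/(2·3) ≡ 0/6. 6⁻¹ ≡ 4 (mod 23), so λ ≡ 0·4 ≡ 0.
  x = λ² - 12 - 12 = 0 - 24 ≡ 22; y = λ·(12 - 22) - 3 ≡ 20. → (22, 20)
double: tangent at (22, 20): λ = (3·22² + 5)/(2·20) ≡ 8/17. 17⁻¹ ≡ 19 (mod 23), so λ ≡ 8·19 ≡ 14.
  x = λ² - 22 - 22 = 196 - 44 ≡ 14; y = λ·(22 - 14) - 20 ≡ 0. → (14, 0)

(14, 0)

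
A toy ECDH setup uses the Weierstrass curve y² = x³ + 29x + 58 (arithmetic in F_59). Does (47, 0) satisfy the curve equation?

no

y² = 0² ≡ 0; x³ + 29x + 58 = 105244 ≡ 47 (mod 59). 0 ≠ 47.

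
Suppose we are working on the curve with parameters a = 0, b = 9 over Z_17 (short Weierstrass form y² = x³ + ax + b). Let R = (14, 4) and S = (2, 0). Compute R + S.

(14, 4) + (2, 0). λ = (0 - 4)/(2 - 14) ≡ 13/5 mod 17. 5⁻¹ ≡ 7 (mod 17), so λ ≡ 6.
  x = λ² - 14 - 2 = 36 - 16 ≡ 3; y = λ·(14 - 3) - 4 ≡ 11. → (3, 11)

(3, 11)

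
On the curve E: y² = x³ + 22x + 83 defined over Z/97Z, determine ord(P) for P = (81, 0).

2P: (81, 0) + (81, 0): same x and y₁ ≡ -y₂, so the sum is 𝒪.
2P = 𝒪, so the order is 2.

2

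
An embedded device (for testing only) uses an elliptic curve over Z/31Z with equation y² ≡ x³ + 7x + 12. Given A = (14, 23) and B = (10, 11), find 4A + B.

First 4A:
Repeated addition: build up to 4A.
2A: tangent at (14, 23): λ = (3·14² + 7)/(2·23) ≡ 6/15. 15⁻¹ ≡ 29 (mod 31) since 15·29 = 435 ≡ 1, so λ ≡ 6·29 ≡ 19.
  x = λ² - 14 - 14 = 361 - 28 ≡ 23; y = λ·(14 - 23) - 23 ≡ 23. → (23, 23)
3A: (23, 23) + (14, 23). λ = (23 - 23)/(14 - 23) ≡ 0/22 mod 31. 22⁻¹ ≡ 24 (mod 31) since 22·24 = 528 ≡ 1, so λ ≡ 0.
  x = λ² - 23 - 14 = 0 - 37 ≡ 25; y = λ·(23 - 25) - 23 ≡ 8. → (25, 8)
4A: (25, 8) + (14, 23). λ = (23 - 8)/(14 - 25) ≡ 15/20 mod 31. 20⁻¹ ≡ 14 (mod 31), so λ ≡ 24.
  x = λ² - 25 - 14 = 576 - 39 ≡ 10; y = λ·(25 - 10) - 8 ≡ 11. → (10, 11)
4A = (10, 11).
Finally 4A + B:
tangent at (10, 11): λ = (3·10² + 7)/(2·11) ≡ 28/22. 22⁻¹ ≡ 24 (mod 31), so λ ≡ 28·24 ≡ 21.
  x = λ² - 10 - 10 = 441 - 20 ≡ 18; y = λ·(10 - 18) - 11 ≡ 7. → (18, 7)

(18, 7)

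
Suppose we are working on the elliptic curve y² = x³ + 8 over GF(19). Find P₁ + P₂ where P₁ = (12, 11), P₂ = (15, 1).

(1, 3)

(12, 11) + (15, 1). λ = (1 - 11)/(15 - 12) ≡ 9/3 mod 19. 3⁻¹ ≡ 13 (mod 19), so λ ≡ 3.
  x = λ² - 12 - 15 = 9 - 27 ≡ 1; y = λ·(12 - 1) - 11 ≡ 3. → (1, 3)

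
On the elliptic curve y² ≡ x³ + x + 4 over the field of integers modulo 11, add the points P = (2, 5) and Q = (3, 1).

(2, 5) + (3, 1). λ = (1 - 5)/(3 - 2) ≡ 7/1 mod 11. 1⁻¹ ≡ 1 (mod 11), so λ ≡ 7.
  x = λ² - 2 - 3 = 49 - 5 ≡ 0; y = λ·(2 - 0) - 5 ≡ 9. → (0, 9)

(0, 9)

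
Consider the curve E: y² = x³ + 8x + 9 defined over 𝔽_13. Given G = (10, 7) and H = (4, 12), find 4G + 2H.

(9, 2)

First 4G:
Double-and-add on 4 = (100)₂. Start with G = (10, 7) for the leading 1-bit.
double: tangent at (10, 7): λ = (3·10² + 8)/(2·7) ≡ 9/1. 1⁻¹ ≡ 1 (mod 13) since 1·1 = 1 ≡ 1, so λ ≡ 9·1 ≡ 9.
  x = λ² - 10 - 10 = 81 - 20 ≡ 9; y = λ·(10 - 9) - 7 ≡ 2. → (9, 2)
double: tangent at (9, 2): λ = (3·9² + 8)/(2·2) ≡ 4/4. 4⁻¹ ≡ 10 (mod 13), so λ ≡ 4·10 ≡ 1.
  x = λ² - 9 - 9 = 1 - 18 ≡ 9; y = λ·(9 - 9) - 2 ≡ 11. → (9, 11)
4G = (9, 11).
Next 2H:
Repeated addition: build up to 2H.
2H: tangent at (4, 12): λ = (3·4² + 8)/(2·12) ≡ 4/11. 11⁻¹ ≡ 6 (mod 13) since 11·6 = 66 ≡ 1, so λ ≡ 4·6 ≡ 11.
  x = λ² - 4 - 4 = 121 - 8 ≡ 9; y = λ·(4 - 9) - 12 ≡ 11. → (9, 11)
2H = (9, 11).
Finally 4G + 2H:
tangent at (9, 11): λ = (3·9² + 8)/(2·11) ≡ 4/9. 9⁻¹ ≡ 3 (mod 13), so λ ≡ 4·3 ≡ 12.
  x = λ² - 9 - 9 = 144 - 18 ≡ 9; y = λ·(9 - 9) - 11 ≡ 2. → (9, 2)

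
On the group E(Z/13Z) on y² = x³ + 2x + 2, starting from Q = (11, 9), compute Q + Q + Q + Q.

Repeated addition: build up to 4Q.
2Q: tangent at (11, 9): λ = (3·11² + 2)/(2·9) ≡ 1/5. 5⁻¹ ≡ 8 (mod 13), so λ ≡ 1·8 ≡ 8.
  x = λ² - 11 - 11 = 64 - 22 ≡ 3; y = λ·(11 - 3) - 9 ≡ 3. → (3, 3)
3Q: (3, 3) + (11, 9). λ = (9 - 3)/(11 - 3) ≡ 6/8 mod 13. 8⁻¹ ≡ 5 (mod 13), so λ ≡ 4.
  x = λ² - 3 - 11 = 16 - 14 ≡ 2; y = λ·(3 - 2) - 3 ≡ 1. → (2, 1)
4Q: (2, 1) + (11, 9). λ = (9 - 1)/(11 - 2) ≡ 8/9 mod 13. 9⁻¹ ≡ 3 (mod 13) since 9·3 = 27 ≡ 1, so λ ≡ 11.
  x = λ² - 2 - 11 = 121 - 13 ≡ 4; y = λ·(2 - 4) - 1 ≡ 3. → (4, 3)

(4, 3)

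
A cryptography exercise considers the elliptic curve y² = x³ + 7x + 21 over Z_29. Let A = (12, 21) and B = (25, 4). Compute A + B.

(27, 12)

(12, 21) + (25, 4). λ = (4 - 21)/(25 - 12) ≡ 12/13 mod 29. 13⁻¹ ≡ 9 (mod 29), so λ ≡ 21.
  x = λ² - 12 - 25 = 441 - 37 ≡ 27; y = λ·(12 - 27) - 21 ≡ 12. → (27, 12)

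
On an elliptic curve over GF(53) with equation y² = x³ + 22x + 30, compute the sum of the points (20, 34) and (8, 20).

(20, 34) + (8, 20). λ = (20 - 34)/(8 - 20) ≡ 39/41 mod 53. 41⁻¹ ≡ 22 (mod 53), so λ ≡ 10.
  x = λ² - 20 - 8 = 100 - 28 ≡ 19; y = λ·(20 - 19) - 34 ≡ 29. → (19, 29)

(19, 29)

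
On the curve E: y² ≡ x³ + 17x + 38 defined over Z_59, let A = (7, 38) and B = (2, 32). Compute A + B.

(7, 38) + (2, 32). λ = (32 - 38)/(2 - 7) ≡ 53/54 mod 59. 54⁻¹ ≡ 47 (mod 59) since 54·47 = 2538 ≡ 1, so λ ≡ 13.
  x = λ² - 7 - 2 = 169 - 9 ≡ 42; y = λ·(7 - 42) - 38 ≡ 38. → (42, 38)

(42, 38)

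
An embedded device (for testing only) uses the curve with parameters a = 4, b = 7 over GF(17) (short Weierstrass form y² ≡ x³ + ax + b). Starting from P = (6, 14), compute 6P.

Repeated addition: build up to 6P.
2P: tangent at (6, 14): λ = (3·6² + 4)/(2·14) ≡ 10/11. 11⁻¹ ≡ 14 (mod 17) since 11·14 = 154 ≡ 1, so λ ≡ 10·14 ≡ 4.
  x = λ² - 6 - 6 = 16 - 12 ≡ 4; y = λ·(6 - 4) - 14 ≡ 11. → (4, 11)
3P: (4, 11) + (6, 14). λ = (14 - 11)/(6 - 4) ≡ 3/2 mod 17. 2⁻¹ ≡ 9 (mod 17) since 2·9 = 18 ≡ 1, so λ ≡ 10.
  x = λ² - 4 - 6 = 100 - 10 ≡ 5; y = λ·(4 - 5) - 11 ≡ 13. → (5, 13)
4P: (5, 13) + (6, 14). λ = (14 - 13)/(6 - 5) ≡ 1/1 mod 17. 1⁻¹ ≡ 1 (mod 17), so λ ≡ 1.
  x = λ² - 5 - 6 = 1 - 11 ≡ 7; y = λ·(5 - 7) - 13 ≡ 2. → (7, 2)
5P: (7, 2) + (6, 14). λ = (14 - 2)/(6 - 7) ≡ 12/16 mod 17. 16⁻¹ ≡ 16 (mod 17), so λ ≡ 5.
  x = λ² - 7 - 6 = 25 - 13 ≡ 12; y = λ·(7 - 12) - 2 ≡ 7. → (12, 7)
6P: (12, 7) + (6, 14). λ = (14 - 7)/(6 - 12) ≡ 7/11 mod 17. 11⁻¹ ≡ 14 (mod 17), so λ ≡ 13.
  x = λ² - 12 - 6 = 169 - 18 ≡ 15; y = λ·(12 - 15) - 7 ≡ 5. → (15, 5)

(15, 5)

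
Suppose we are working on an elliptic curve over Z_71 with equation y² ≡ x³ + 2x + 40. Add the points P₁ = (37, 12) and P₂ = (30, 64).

(36, 11)

(37, 12) + (30, 64). λ = (64 - 12)/(30 - 37) ≡ 52/64 mod 71. 64⁻¹ ≡ 10 (mod 71) since 64·10 = 640 ≡ 1, so λ ≡ 23.
  x = λ² - 37 - 30 = 529 - 67 ≡ 36; y = λ·(37 - 36) - 12 ≡ 11. → (36, 11)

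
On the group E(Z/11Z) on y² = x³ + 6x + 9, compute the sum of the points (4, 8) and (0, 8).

(4, 8) + (0, 8). λ = (8 - 8)/(0 - 4) ≡ 0/7 mod 11. 7⁻¹ ≡ 8 (mod 11), so λ ≡ 0.
  x = λ² - 4 - 0 = 0 - 4 ≡ 7; y = λ·(4 - 7) - 8 ≡ 3. → (7, 3)

(7, 3)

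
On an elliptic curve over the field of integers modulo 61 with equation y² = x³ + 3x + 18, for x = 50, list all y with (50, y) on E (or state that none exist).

22, 39

x³ + 3x + 18 = 125168 ≡ 57 (mod 61).
Square roots of 57 mod 61: 22 and 39 (since 22² = 484 ≡ 57).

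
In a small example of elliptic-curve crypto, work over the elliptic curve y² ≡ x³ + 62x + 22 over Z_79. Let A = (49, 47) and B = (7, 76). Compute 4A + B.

(34, 65)

First 4A:
Double-and-add on 4 = (100)₂. Start with A = (49, 47) for the leading 1-bit.
double: tangent at (49, 47): λ = (3·49² + 62)/(2·47) ≡ 76/15. 15⁻¹ ≡ 58 (mod 79), so λ ≡ 76·58 ≡ 63.
  x = λ² - 49 - 49 = 3969 - 98 ≡ 0; y = λ·(49 - 0) - 47 ≡ 38. → (0, 38)
double: tangent at (0, 38): λ = (3·0² + 62)/(2·38) ≡ 62/76. 76⁻¹ ≡ 26 (mod 79) since 76·26 = 1976 ≡ 1, so λ ≡ 62·26 ≡ 32.
  x = λ² - 0 - 0 = 1024 - 0 ≡ 76; y = λ·(0 - 76) - 38 ≡ 58. → (76, 58)
4A = (76, 58).
Finally 4A + B:
(76, 58) + (7, 76). λ = (76 - 58)/(7 - 76) ≡ 18/10 mod 79. 10⁻¹ ≡ 8 (mod 79) since 10·8 = 80 ≡ 1, so λ ≡ 65.
  x = λ² - 76 - 7 = 4225 - 83 ≡ 34; y = λ·(76 - 34) - 58 ≡ 65. → (34, 65)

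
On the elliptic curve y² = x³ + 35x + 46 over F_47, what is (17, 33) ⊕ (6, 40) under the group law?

(38, 6)

(17, 33) + (6, 40). λ = (40 - 33)/(6 - 17) ≡ 7/36 mod 47. 36⁻¹ ≡ 17 (mod 47) since 36·17 = 612 ≡ 1, so λ ≡ 25.
  x = λ² - 17 - 6 = 625 - 23 ≡ 38; y = λ·(17 - 38) - 33 ≡ 6. → (38, 6)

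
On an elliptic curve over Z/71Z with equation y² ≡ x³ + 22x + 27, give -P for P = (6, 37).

(6, 34)

-(6, 37) = (6, -37 mod 71) = (6, 34).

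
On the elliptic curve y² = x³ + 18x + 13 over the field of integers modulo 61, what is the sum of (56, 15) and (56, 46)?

O

The two points share x = 56 and their y-coordinates satisfy 15 + 46 ≡ 0 (mod 61), so they are inverses. Their sum is the point at infinity.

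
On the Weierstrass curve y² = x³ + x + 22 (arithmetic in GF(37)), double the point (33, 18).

(4, 4)

tangent at (33, 18): λ = (3·33² + 1)/(2·18) ≡ 12/36. 36⁻¹ ≡ 36 (mod 37), so λ ≡ 12·36 ≡ 25.
  x = λ² - 33 - 33 = 625 - 66 ≡ 4; y = λ·(33 - 4) - 18 ≡ 4. → (4, 4)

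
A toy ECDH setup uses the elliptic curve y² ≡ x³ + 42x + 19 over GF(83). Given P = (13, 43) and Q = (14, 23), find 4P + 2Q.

First 4P:
Repeated addition: build up to 4P.
2P: tangent at (13, 43): λ = (3·13² + 42)/(2·43) ≡ 51/3. 3⁻¹ ≡ 28 (mod 83), so λ ≡ 51·28 ≡ 17.
  x = λ² - 13 - 13 = 289 - 26 ≡ 14; y = λ·(13 - 14) - 43 ≡ 23. → (14, 23)
3P: (14, 23) + (13, 43). λ = (43 - 23)/(13 - 14) ≡ 20/82 mod 83. 82⁻¹ ≡ 82 (mod 83) since 82·82 = 6724 ≡ 1, so λ ≡ 63.
  x = λ² - 14 - 13 = 3969 - 27 ≡ 41; y = λ·(14 - 41) - 23 ≡ 19. → (41, 19)
4P: (41, 19) + (13, 43). λ = (43 - 19)/(13 - 41) ≡ 24/55 mod 83. 55⁻¹ ≡ 80 (mod 83), so λ ≡ 11.
  x = λ² - 41 - 13 = 121 - 54 ≡ 67; y = λ·(41 - 67) - 19 ≡ 27. → (67, 27)
4P = (67, 27).
Next 2Q:
Repeated addition: build up to 2Q.
2Q: tangent at (14, 23): λ = (3·14² + 42)/(2·23) ≡ 49/46. 46⁻¹ ≡ 74 (mod 83) since 46·74 = 3404 ≡ 1, so λ ≡ 49·74 ≡ 57.
  x = λ² - 14 - 14 = 3249 - 28 ≡ 67; y = λ·(14 - 67) - 23 ≡ 27. → (67, 27)
2Q = (67, 27).
Finally 4P + 2Q:
tangent at (67, 27): λ = (3·67² + 42)/(2·27) ≡ 63/54. 54⁻¹ ≡ 20 (mod 83), so λ ≡ 63·20 ≡ 15.
  x = λ² - 67 - 67 = 225 - 134 ≡ 8; y = λ·(67 - 8) - 27 ≡ 28. → (8, 28)

(8, 28)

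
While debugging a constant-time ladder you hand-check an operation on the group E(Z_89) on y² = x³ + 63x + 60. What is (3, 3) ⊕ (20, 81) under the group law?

(27, 23)

(3, 3) + (20, 81). λ = (81 - 3)/(20 - 3) ≡ 78/17 mod 89. 17⁻¹ ≡ 21 (mod 89), so λ ≡ 36.
  x = λ² - 3 - 20 = 1296 - 23 ≡ 27; y = λ·(3 - 27) - 3 ≡ 23. → (27, 23)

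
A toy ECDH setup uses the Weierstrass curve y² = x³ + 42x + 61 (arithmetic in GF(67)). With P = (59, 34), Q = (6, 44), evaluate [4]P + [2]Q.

First 4P:
Repeated addition: build up to 4P.
2P: tangent at (59, 34): λ = (3·59² + 42)/(2·34) ≡ 33/1. 1⁻¹ ≡ 1 (mod 67), so λ ≡ 33·1 ≡ 33.
  x = λ² - 59 - 59 = 1089 - 118 ≡ 33; y = λ·(59 - 33) - 34 ≡ 20. → (33, 20)
3P: (33, 20) + (59, 34). λ = (34 - 20)/(59 - 33) ≡ 14/26 mod 67. 26⁻¹ ≡ 49 (mod 67), so λ ≡ 16.
  x = λ² - 33 - 59 = 256 - 92 ≡ 30; y = λ·(33 - 30) - 20 ≡ 28. → (30, 28)
4P: (30, 28) + (59, 34). λ = (34 - 28)/(59 - 30) ≡ 6/29 mod 67. 29⁻¹ ≡ 37 (mod 67), so λ ≡ 21.
  x = λ² - 30 - 59 = 441 - 89 ≡ 17; y = λ·(30 - 17) - 28 ≡ 44. → (17, 44)
4P = (17, 44).
Next 2Q:
Repeated addition: build up to 2Q.
2Q: tangent at (6, 44): λ = (3·6² + 42)/(2·44) ≡ 16/21. 21⁻¹ ≡ 16 (mod 67) since 21·16 = 336 ≡ 1, so λ ≡ 16·16 ≡ 55.
  x = λ² - 6 - 6 = 3025 - 12 ≡ 65; y = λ·(6 - 65) - 44 ≡ 61. → (65, 61)
2Q = (65, 61).
Finally 4P + 2Q:
(17, 44) + (65, 61). λ = (61 - 44)/(65 - 17) ≡ 17/48 mod 67. 48⁻¹ ≡ 7 (mod 67), so λ ≡ 52.
  x = λ² - 17 - 65 = 2704 - 82 ≡ 9; y = λ·(17 - 9) - 44 ≡ 37. → (9, 37)

(9, 37)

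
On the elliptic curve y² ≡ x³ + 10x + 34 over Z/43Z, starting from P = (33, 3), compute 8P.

(33, 40)

Repeated addition: build up to 8P.
2P: tangent at (33, 3): λ = (3·33² + 10)/(2·3) ≡ 9/6. 6⁻¹ ≡ 36 (mod 43) since 6·36 = 216 ≡ 1, so λ ≡ 9·36 ≡ 23.
  x = λ² - 33 - 33 = 529 - 66 ≡ 33; y = λ·(33 - 33) - 3 ≡ 40. → (33, 40)
3P: (33, 40) + (33, 3): same x and y₁ ≡ -y₂, so the sum is the point at infinity.
4P: the point at infinity + (33, 3) = (33, 3) (identity).
5P: tangent at (33, 3): λ = (3·33² + 10)/(2·3) ≡ 9/6. 6⁻¹ ≡ 36 (mod 43), so λ ≡ 9·36 ≡ 23.
  x = λ² - 33 - 33 = 529 - 66 ≡ 33; y = λ·(33 - 33) - 3 ≡ 40. → (33, 40)
6P: (33, 40) + (33, 3): same x and y₁ ≡ -y₂, so the sum is the point at infinity.
7P: the point at infinity + (33, 3) = (33, 3) (identity).
8P: tangent at (33, 3): λ = (3·33² + 10)/(2·3) ≡ 9/6. 6⁻¹ ≡ 36 (mod 43), so λ ≡ 9·36 ≡ 23.
  x = λ² - 33 - 33 = 529 - 66 ≡ 33; y = λ·(33 - 33) - 3 ≡ 40. → (33, 40)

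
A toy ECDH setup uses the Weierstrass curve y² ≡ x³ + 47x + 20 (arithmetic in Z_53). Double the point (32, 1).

(5, 50)

tangent at (32, 1): λ = (3·32² + 47)/(2·1) ≡ 45/2. 2⁻¹ ≡ 27 (mod 53) since 2·27 = 54 ≡ 1, so λ ≡ 45·27 ≡ 49.
  x = λ² - 32 - 32 = 2401 - 64 ≡ 5; y = λ·(32 - 5) - 1 ≡ 50. → (5, 50)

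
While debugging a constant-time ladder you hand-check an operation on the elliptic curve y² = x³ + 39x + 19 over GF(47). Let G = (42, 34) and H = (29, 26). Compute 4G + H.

(17, 40)

First 4G:
Double-and-add on 4 = (100)₂. Start with G = (42, 34) for the leading 1-bit.
double: tangent at (42, 34): λ = (3·42² + 39)/(2·34) ≡ 20/21. 21⁻¹ ≡ 9 (mod 47), so λ ≡ 20·9 ≡ 39.
  x = λ² - 42 - 42 = 1521 - 84 ≡ 27; y = λ·(42 - 27) - 34 ≡ 34. → (27, 34)
double: tangent at (27, 34): λ = (3·27² + 39)/(2·34) ≡ 17/21. 21⁻¹ ≡ 9 (mod 47) since 21·9 = 189 ≡ 1, so λ ≡ 17·9 ≡ 12.
  x = λ² - 27 - 27 = 144 - 54 ≡ 43; y = λ·(27 - 43) - 34 ≡ 9. → (43, 9)
4G = (43, 9).
Finally 4G + H:
(43, 9) + (29, 26). λ = (26 - 9)/(29 - 43) ≡ 17/33 mod 47. 33⁻¹ ≡ 10 (mod 47), so λ ≡ 29.
  x = λ² - 43 - 29 = 841 - 72 ≡ 17; y = λ·(43 - 17) - 9 ≡ 40. → (17, 40)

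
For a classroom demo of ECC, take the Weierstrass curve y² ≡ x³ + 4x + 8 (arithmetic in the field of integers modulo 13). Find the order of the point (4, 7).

2P: tangent at (4, 7): λ = (3·4² + 4)/(2·7) ≡ 0/1. 1⁻¹ ≡ 1 (mod 13), so λ ≡ 0·1 ≡ 0.
  x = λ² - 4 - 4 = 0 - 8 ≡ 5; y = λ·(4 - 5) - 7 ≡ 6. → (5, 6)
3P: (5, 6) + (4, 7). λ = (7 - 6)/(4 - 5) ≡ 1/12 mod 13. 12⁻¹ ≡ 12 (mod 13) since 12·12 = 144 ≡ 1, so λ ≡ 12.
  x = λ² - 5 - 4 = 144 - 9 ≡ 5; y = λ·(5 - 5) - 6 ≡ 7. → (5, 7)
4P: (5, 7) + (4, 7). λ = (7 - 7)/(4 - 5) ≡ 0/12 mod 13. 12⁻¹ ≡ 12 (mod 13), so λ ≡ 0.
  x = λ² - 5 - 4 = 0 - 9 ≡ 4; y = λ·(5 - 4) - 7 ≡ 6. → (4, 6)
5P: (4, 6) + (4, 7): same x and y₁ ≡ -y₂, so the sum is ∞.
5P = ∞, so the order is 5.

5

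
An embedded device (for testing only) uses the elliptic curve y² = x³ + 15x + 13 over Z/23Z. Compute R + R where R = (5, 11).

(17, 11)

tangent at (5, 11): λ = (3·5² + 15)/(2·11) ≡ 21/22. 22⁻¹ ≡ 22 (mod 23), so λ ≡ 21·22 ≡ 2.
  x = λ² - 5 - 5 = 4 - 10 ≡ 17; y = λ·(5 - 17) - 11 ≡ 11. → (17, 11)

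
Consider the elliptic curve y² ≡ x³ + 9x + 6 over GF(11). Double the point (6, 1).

tangent at (6, 1): λ = (3·6² + 9)/(2·1) ≡ 7/2. 2⁻¹ ≡ 6 (mod 11), so λ ≡ 7·6 ≡ 9.
  x = λ² - 6 - 6 = 81 - 12 ≡ 3; y = λ·(6 - 3) - 1 ≡ 4. → (3, 4)

(3, 4)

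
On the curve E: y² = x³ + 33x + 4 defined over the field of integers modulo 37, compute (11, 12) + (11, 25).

The two points share x = 11 and their y-coordinates satisfy 12 + 25 ≡ 0 (mod 37), so they are inverses. Their sum is ∞.

O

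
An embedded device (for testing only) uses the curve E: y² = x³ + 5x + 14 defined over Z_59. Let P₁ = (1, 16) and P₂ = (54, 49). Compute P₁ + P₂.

(49, 12)

(1, 16) + (54, 49). λ = (49 - 16)/(54 - 1) ≡ 33/53 mod 59. 53⁻¹ ≡ 49 (mod 59), so λ ≡ 24.
  x = λ² - 1 - 54 = 576 - 55 ≡ 49; y = λ·(1 - 49) - 16 ≡ 12. → (49, 12)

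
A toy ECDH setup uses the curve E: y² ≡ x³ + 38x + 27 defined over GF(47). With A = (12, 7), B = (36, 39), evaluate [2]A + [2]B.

(6, 46)

First 2A:
Repeated addition: build up to 2A.
2A: tangent at (12, 7): λ = (3·12² + 38)/(2·7) ≡ 0/14. 14⁻¹ ≡ 37 (mod 47) since 14·37 = 518 ≡ 1, so λ ≡ 0·37 ≡ 0.
  x = λ² - 12 - 12 = 0 - 24 ≡ 23; y = λ·(12 - 23) - 7 ≡ 40. → (23, 40)
2A = (23, 40).
Next 2B:
Repeated addition: build up to 2B.
2B: tangent at (36, 39): λ = (3·36² + 38)/(2·39) ≡ 25/31. 31⁻¹ ≡ 44 (mod 47) since 31·44 = 1364 ≡ 1, so λ ≡ 25·44 ≡ 19.
  x = λ² - 36 - 36 = 361 - 72 ≡ 7; y = λ·(36 - 7) - 39 ≡ 42. → (7, 42)
2B = (7, 42).
Finally 2A + 2B:
(23, 40) + (7, 42). λ = (42 - 40)/(7 - 23) ≡ 2/31 mod 47. 31⁻¹ ≡ 44 (mod 47), so λ ≡ 41.
  x = λ² - 23 - 7 = 1681 - 30 ≡ 6; y = λ·(23 - 6) - 40 ≡ 46. → (6, 46)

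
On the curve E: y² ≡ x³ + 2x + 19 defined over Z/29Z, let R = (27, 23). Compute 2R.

(11, 26)

tangent at (27, 23): λ = (3·27² + 2)/(2·23) ≡ 14/17. 17⁻¹ ≡ 12 (mod 29), so λ ≡ 14·12 ≡ 23.
  x = λ² - 27 - 27 = 529 - 54 ≡ 11; y = λ·(27 - 11) - 23 ≡ 26. → (11, 26)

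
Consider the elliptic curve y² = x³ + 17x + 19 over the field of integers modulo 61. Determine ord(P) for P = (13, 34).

6

2P: tangent at (13, 34): λ = (3·13² + 17)/(2·34) ≡ 36/7. 7⁻¹ ≡ 35 (mod 61), so λ ≡ 36·35 ≡ 40.
  x = λ² - 13 - 13 = 1600 - 26 ≡ 49; y = λ·(13 - 49) - 34 ≡ 51. → (49, 51)
3P: (49, 51) + (13, 34). λ = (34 - 51)/(13 - 49) ≡ 44/25 mod 61. 25⁻¹ ≡ 22 (mod 61), so λ ≡ 53.
  x = λ² - 49 - 13 = 2809 - 62 ≡ 2; y = λ·(49 - 2) - 51 ≡ 0. → (2, 0)
4P: (2, 0) + (13, 34). λ = (34 - 0)/(13 - 2) ≡ 34/11 mod 61. 11⁻¹ ≡ 50 (mod 61) since 11·50 = 550 ≡ 1, so λ ≡ 53.
  x = λ² - 2 - 13 = 2809 - 15 ≡ 49; y = λ·(2 - 49) - 0 ≡ 10. → (49, 10)
5P: (49, 10) + (13, 34). λ = (34 - 10)/(13 - 49) ≡ 24/25 mod 61. 25⁻¹ ≡ 22 (mod 61), so λ ≡ 40.
  x = λ² - 49 - 13 = 1600 - 62 ≡ 13; y = λ·(49 - 13) - 10 ≡ 27. → (13, 27)
6P: (13, 27) + (13, 34): same x and y₁ ≡ -y₂, so the sum is O.
6P = O, so the order is 6.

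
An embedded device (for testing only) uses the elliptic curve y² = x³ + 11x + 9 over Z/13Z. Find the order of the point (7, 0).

2P: (7, 0) + (7, 0): same x and y₁ ≡ -y₂, so the sum is 𝒪.
2P = 𝒪, so the order is 2.

2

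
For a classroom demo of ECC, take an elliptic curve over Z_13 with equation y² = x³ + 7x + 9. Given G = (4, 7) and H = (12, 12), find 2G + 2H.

O

First 2G:
Repeated addition: build up to 2G.
2G: tangent at (4, 7): λ = (3·4² + 7)/(2·7) ≡ 3/1. 1⁻¹ ≡ 1 (mod 13), so λ ≡ 3·1 ≡ 3.
  x = λ² - 4 - 4 = 9 - 8 ≡ 1; y = λ·(4 - 1) - 7 ≡ 2. → (1, 2)
2G = (1, 2).
Next 2H:
Repeated addition: build up to 2H.
2H: tangent at (12, 12): λ = (3·12² + 7)/(2·12) ≡ 10/11. 11⁻¹ ≡ 6 (mod 13), so λ ≡ 10·6 ≡ 8.
  x = λ² - 12 - 12 = 64 - 24 ≡ 1; y = λ·(12 - 1) - 12 ≡ 11. → (1, 11)
2H = (1, 11).
Finally 2G + 2H:
(1, 2) + (1, 11): same x and y₁ ≡ -y₂, so the sum is 𝒪.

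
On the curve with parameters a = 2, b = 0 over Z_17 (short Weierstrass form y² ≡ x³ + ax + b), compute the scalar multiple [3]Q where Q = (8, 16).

(9, 4)

Repeated addition: build up to 3Q.
2Q: tangent at (8, 16): λ = (3·8² + 2)/(2·16) ≡ 7/15. 15⁻¹ ≡ 8 (mod 17) since 15·8 = 120 ≡ 1, so λ ≡ 7·8 ≡ 5.
  x = λ² - 8 - 8 = 25 - 16 ≡ 9; y = λ·(8 - 9) - 16 ≡ 13. → (9, 13)
3Q: (9, 13) + (8, 16). λ = (16 - 13)/(8 - 9) ≡ 3/16 mod 17. 16⁻¹ ≡ 16 (mod 17), so λ ≡ 14.
  x = λ² - 9 - 8 = 196 - 17 ≡ 9; y = λ·(9 - 9) - 13 ≡ 4. → (9, 4)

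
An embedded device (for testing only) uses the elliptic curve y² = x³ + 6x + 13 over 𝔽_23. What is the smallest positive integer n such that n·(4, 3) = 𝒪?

2P: tangent at (4, 3): λ = (3·4² + 6)/(2·3) ≡ 8/6. 6⁻¹ ≡ 4 (mod 23) since 6·4 = 24 ≡ 1, so λ ≡ 8·4 ≡ 9.
  x = λ² - 4 - 4 = 81 - 8 ≡ 4; y = λ·(4 - 4) - 3 ≡ 20. → (4, 20)
3P: (4, 20) + (4, 3): same x and y₁ ≡ -y₂, so the sum is 𝒪.
3P = 𝒪, so the order is 3.

3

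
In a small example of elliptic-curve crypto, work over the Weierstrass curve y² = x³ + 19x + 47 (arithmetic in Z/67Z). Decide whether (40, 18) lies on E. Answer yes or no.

y² = 18² ≡ 56; x³ + 19x + 47 = 64807 ≡ 18 (mod 67). 56 ≠ 18.

no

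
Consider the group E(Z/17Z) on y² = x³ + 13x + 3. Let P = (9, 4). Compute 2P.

tangent at (9, 4): λ = (3·9² + 13)/(2·4) ≡ 1/8. 8⁻¹ ≡ 15 (mod 17) since 8·15 = 120 ≡ 1, so λ ≡ 1·15 ≡ 15.
  x = λ² - 9 - 9 = 225 - 18 ≡ 3; y = λ·(9 - 3) - 4 ≡ 1. → (3, 1)

(3, 1)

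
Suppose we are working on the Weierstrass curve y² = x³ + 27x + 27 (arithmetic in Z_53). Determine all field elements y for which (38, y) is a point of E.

x³ + 27x + 27 = 55925 ≡ 10 (mod 53).
Square roots of 10 mod 53: 13 and 40 (since 13² = 169 ≡ 10).

13, 40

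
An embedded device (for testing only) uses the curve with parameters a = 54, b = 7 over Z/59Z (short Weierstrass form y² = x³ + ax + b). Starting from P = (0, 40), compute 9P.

(51, 19)

Repeated addition: build up to 9P.
2P: tangent at (0, 40): λ = (3·0² + 54)/(2·40) ≡ 54/21. 21⁻¹ ≡ 45 (mod 59), so λ ≡ 54·45 ≡ 11.
  x = λ² - 0 - 0 = 121 - 0 ≡ 3; y = λ·(0 - 3) - 40 ≡ 45. → (3, 45)
3P: (3, 45) + (0, 40). λ = (40 - 45)/(0 - 3) ≡ 54/56 mod 59. 56⁻¹ ≡ 39 (mod 59) since 56·39 = 2184 ≡ 1, so λ ≡ 41.
  x = λ² - 3 - 0 = 1681 - 3 ≡ 26; y = λ·(3 - 26) - 45 ≡ 15. → (26, 15)
4P: (26, 15) + (0, 40). λ = (40 - 15)/(0 - 26) ≡ 25/33 mod 59. 33⁻¹ ≡ 34 (mod 59), so λ ≡ 24.
  x = λ² - 26 - 0 = 576 - 26 ≡ 19; y = λ·(26 - 19) - 15 ≡ 35. → (19, 35)
5P: (19, 35) + (0, 40). λ = (40 - 35)/(0 - 19) ≡ 5/40 mod 59. 40⁻¹ ≡ 31 (mod 59), so λ ≡ 37.
  x = λ² - 19 - 0 = 1369 - 19 ≡ 52; y = λ·(19 - 52) - 35 ≡ 42. → (52, 42)
6P: (52, 42) + (0, 40). λ = (40 - 42)/(0 - 52) ≡ 57/7 mod 59. 7⁻¹ ≡ 17 (mod 59), so λ ≡ 25.
  x = λ² - 52 - 0 = 625 - 52 ≡ 42; y = λ·(52 - 42) - 42 ≡ 31. → (42, 31)
7P: (42, 31) + (0, 40). λ = (40 - 31)/(0 - 42) ≡ 9/17 mod 59. 17⁻¹ ≡ 7 (mod 59), so λ ≡ 4.
  x = λ² - 42 - 0 = 16 - 42 ≡ 33; y = λ·(42 - 33) - 31 ≡ 5. → (33, 5)
8P: (33, 5) + (0, 40). λ = (40 - 5)/(0 - 33) ≡ 35/26 mod 59. 26⁻¹ ≡ 25 (mod 59) since 26·25 = 650 ≡ 1, so λ ≡ 49.
  x = λ² - 33 - 0 = 2401 - 33 ≡ 8; y = λ·(33 - 8) - 5 ≡ 40. → (8, 40)
9P: (8, 40) + (0, 40). λ = (40 - 40)/(0 - 8) ≡ 0/51 mod 59. 51⁻¹ ≡ 22 (mod 59), so λ ≡ 0.
  x = λ² - 8 - 0 = 0 - 8 ≡ 51; y = λ·(8 - 51) - 40 ≡ 19. → (51, 19)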